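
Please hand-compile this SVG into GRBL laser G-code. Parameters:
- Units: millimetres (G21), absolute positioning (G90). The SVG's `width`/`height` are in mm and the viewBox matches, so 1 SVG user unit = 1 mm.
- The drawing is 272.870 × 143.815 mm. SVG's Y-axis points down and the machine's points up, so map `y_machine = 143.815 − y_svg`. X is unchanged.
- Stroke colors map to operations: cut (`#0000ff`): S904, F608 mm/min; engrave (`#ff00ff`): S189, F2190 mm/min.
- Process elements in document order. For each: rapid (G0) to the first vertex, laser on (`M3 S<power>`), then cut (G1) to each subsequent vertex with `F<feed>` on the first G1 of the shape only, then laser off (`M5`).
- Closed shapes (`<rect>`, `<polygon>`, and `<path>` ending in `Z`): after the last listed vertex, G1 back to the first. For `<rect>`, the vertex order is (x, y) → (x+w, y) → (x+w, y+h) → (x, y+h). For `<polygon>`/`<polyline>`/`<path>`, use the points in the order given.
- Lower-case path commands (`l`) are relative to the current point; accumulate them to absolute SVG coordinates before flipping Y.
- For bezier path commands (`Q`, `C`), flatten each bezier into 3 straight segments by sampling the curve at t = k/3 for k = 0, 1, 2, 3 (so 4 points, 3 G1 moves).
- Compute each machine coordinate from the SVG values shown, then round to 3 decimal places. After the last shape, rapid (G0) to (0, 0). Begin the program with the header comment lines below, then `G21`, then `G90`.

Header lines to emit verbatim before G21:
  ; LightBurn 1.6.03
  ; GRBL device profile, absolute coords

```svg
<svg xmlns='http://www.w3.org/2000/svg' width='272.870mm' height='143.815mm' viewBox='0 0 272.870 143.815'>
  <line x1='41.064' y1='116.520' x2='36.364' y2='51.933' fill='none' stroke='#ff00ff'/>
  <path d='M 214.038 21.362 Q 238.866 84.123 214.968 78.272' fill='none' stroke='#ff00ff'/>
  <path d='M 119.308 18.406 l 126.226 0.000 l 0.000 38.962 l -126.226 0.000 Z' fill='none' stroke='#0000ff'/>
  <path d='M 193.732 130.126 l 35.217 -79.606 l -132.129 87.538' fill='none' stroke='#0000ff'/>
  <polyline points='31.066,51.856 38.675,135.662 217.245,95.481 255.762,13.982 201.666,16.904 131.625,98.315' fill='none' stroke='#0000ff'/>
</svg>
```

Since the viewBox matches the mm dimensions, user units are millimetres directly. The only transform is the Y-flip y_m = 143.815 − y_svg.

Shape 1 is a line segment drawn with `<line>`. Its stroke #ff00ff means engrave at S189, F2190. After flipping Y the toolpath is (41.064,27.295) → (36.364,91.882).

Shape 2 is a quadratic bezier drawn with `<path>`. Its stroke #ff00ff means engrave at S189, F2190. After flipping Y the toolpath is (214.038,122.453) → (225.176,88.236) → (225.486,69.266) → (214.968,65.543).

Shape 3 is a rectangle drawn with `<path>`. Its stroke #0000ff means cut at S904, F608. After flipping Y the toolpath is (119.308,125.409) → (245.534,125.409) → (245.534,86.447) → (119.308,86.447) → (119.308,125.409), returning to the start.

Shape 4 is a open polyline drawn with `<path>`. Its stroke #0000ff means cut at S904, F608. After flipping Y the toolpath is (193.732,13.689) → (228.949,93.295) → (96.820,5.757).

Shape 5 is a open polyline drawn with `<polyline>`. Its stroke #0000ff means cut at S904, F608. After flipping Y the toolpath is (31.066,91.959) → (38.675,8.153) → (217.245,48.334) → (255.762,129.833) → (201.666,126.911) → (131.625,45.500).

; LightBurn 1.6.03
; GRBL device profile, absolute coords
G21
G90
G0 X41.064 Y27.295
M3 S189
G1 X36.364 Y91.882 F2190
M5
G0 X214.038 Y122.453
M3 S189
G1 X225.176 Y88.236 F2190
G1 X225.486 Y69.266
G1 X214.968 Y65.543
M5
G0 X119.308 Y125.409
M3 S904
G1 X245.534 Y125.409 F608
G1 X245.534 Y86.447
G1 X119.308 Y86.447
G1 X119.308 Y125.409
M5
G0 X193.732 Y13.689
M3 S904
G1 X228.949 Y93.295 F608
G1 X96.820 Y5.757
M5
G0 X31.066 Y91.959
M3 S904
G1 X38.675 Y8.153 F608
G1 X217.245 Y48.334
G1 X255.762 Y129.833
G1 X201.666 Y126.911
G1 X131.625 Y45.500
M5
G0 X0.000 Y0.000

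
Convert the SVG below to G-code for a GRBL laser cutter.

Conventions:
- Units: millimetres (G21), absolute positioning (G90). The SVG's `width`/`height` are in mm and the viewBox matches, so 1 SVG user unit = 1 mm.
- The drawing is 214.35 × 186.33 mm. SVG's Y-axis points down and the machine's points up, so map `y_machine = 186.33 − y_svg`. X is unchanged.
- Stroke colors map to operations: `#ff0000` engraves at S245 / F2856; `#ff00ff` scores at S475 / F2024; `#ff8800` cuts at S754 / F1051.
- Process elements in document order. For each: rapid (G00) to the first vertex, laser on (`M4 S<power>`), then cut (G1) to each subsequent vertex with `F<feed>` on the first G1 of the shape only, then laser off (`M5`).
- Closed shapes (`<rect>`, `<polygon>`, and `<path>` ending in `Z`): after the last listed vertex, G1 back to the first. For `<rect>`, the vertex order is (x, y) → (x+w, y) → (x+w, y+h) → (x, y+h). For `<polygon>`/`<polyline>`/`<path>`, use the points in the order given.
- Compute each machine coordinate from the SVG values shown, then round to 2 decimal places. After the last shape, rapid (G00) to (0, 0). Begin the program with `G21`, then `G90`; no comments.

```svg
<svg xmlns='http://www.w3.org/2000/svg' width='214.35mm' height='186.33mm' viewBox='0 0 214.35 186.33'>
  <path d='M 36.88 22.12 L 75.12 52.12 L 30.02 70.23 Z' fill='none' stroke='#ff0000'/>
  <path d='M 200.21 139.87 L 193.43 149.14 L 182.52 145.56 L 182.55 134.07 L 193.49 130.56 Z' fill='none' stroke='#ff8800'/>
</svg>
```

1 u = 1 mm; y_m = 186.33 − y.

[1] `<path>` regular polygon, #ff0000→engrave S245 F2856: (36.88,164.21) → (75.12,134.21) → (30.02,116.10) → (36.88,164.21) (closed)

[2] `<path>` regular polygon, #ff8800→cut S754 F1051: (200.21,46.46) → (193.43,37.19) → (182.52,40.77) → (182.55,52.26) → (193.49,55.77) → (200.21,46.46) (closed)

G21
G90
G00 X36.88 Y164.21
M4 S245
G1 X75.12 Y134.21 F2856
G1 X30.02 Y116.10
G1 X36.88 Y164.21
M5
G00 X200.21 Y46.46
M4 S754
G1 X193.43 Y37.19 F1051
G1 X182.52 Y40.77
G1 X182.55 Y52.26
G1 X193.49 Y55.77
G1 X200.21 Y46.46
M5
G00 X0.00 Y0.00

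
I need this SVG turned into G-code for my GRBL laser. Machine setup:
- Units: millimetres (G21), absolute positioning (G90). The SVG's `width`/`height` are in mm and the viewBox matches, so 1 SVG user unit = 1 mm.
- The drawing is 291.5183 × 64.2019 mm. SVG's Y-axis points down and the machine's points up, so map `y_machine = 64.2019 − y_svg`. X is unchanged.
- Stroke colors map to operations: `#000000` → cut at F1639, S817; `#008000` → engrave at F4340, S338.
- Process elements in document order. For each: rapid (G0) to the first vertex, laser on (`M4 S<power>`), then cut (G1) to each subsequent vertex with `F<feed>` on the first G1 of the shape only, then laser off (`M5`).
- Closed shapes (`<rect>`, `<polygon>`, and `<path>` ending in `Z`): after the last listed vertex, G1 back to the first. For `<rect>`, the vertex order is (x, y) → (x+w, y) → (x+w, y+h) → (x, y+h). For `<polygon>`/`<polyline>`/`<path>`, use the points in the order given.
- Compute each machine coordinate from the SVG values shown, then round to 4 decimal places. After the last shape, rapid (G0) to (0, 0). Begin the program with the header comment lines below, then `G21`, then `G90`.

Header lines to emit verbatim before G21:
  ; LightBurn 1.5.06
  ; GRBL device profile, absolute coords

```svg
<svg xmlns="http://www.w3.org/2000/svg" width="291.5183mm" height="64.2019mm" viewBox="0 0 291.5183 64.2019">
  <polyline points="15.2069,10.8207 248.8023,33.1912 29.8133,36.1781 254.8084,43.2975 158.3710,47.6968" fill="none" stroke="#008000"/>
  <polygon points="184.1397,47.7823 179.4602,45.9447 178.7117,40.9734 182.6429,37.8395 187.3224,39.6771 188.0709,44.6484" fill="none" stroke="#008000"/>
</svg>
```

Since the viewBox matches the mm dimensions, user units are millimetres directly. The only transform is the Y-flip y_m = 64.2019 − y_svg.

Shape 1 is a open polyline drawn with `<polyline>`. Its stroke #008000 means engrave at S338, F4340. After flipping Y the toolpath is (15.2069,53.3812) → (248.8023,31.0107) → (29.8133,28.0238) → (254.8084,20.9044) → (158.3710,16.5051).

Shape 2 is a regular polygon drawn with `<polygon>`. Its stroke #008000 means engrave at S338, F4340. After flipping Y the toolpath is (184.1397,16.4196) → (179.4602,18.2572) → (178.7117,23.2285) → (182.6429,26.3624) → (187.3224,24.5248) → (188.0709,19.5535) → (184.1397,16.4196), returning to the start.

; LightBurn 1.5.06
; GRBL device profile, absolute coords
G21
G90
G0 X15.2069 Y53.3812
M4 S338
G1 X248.8023 Y31.0107 F4340
G1 X29.8133 Y28.0238
G1 X254.8084 Y20.9044
G1 X158.3710 Y16.5051
M5
G0 X184.1397 Y16.4196
M4 S338
G1 X179.4602 Y18.2572 F4340
G1 X178.7117 Y23.2285
G1 X182.6429 Y26.3624
G1 X187.3224 Y24.5248
G1 X188.0709 Y19.5535
G1 X184.1397 Y16.4196
M5
G0 X0.0000 Y0.0000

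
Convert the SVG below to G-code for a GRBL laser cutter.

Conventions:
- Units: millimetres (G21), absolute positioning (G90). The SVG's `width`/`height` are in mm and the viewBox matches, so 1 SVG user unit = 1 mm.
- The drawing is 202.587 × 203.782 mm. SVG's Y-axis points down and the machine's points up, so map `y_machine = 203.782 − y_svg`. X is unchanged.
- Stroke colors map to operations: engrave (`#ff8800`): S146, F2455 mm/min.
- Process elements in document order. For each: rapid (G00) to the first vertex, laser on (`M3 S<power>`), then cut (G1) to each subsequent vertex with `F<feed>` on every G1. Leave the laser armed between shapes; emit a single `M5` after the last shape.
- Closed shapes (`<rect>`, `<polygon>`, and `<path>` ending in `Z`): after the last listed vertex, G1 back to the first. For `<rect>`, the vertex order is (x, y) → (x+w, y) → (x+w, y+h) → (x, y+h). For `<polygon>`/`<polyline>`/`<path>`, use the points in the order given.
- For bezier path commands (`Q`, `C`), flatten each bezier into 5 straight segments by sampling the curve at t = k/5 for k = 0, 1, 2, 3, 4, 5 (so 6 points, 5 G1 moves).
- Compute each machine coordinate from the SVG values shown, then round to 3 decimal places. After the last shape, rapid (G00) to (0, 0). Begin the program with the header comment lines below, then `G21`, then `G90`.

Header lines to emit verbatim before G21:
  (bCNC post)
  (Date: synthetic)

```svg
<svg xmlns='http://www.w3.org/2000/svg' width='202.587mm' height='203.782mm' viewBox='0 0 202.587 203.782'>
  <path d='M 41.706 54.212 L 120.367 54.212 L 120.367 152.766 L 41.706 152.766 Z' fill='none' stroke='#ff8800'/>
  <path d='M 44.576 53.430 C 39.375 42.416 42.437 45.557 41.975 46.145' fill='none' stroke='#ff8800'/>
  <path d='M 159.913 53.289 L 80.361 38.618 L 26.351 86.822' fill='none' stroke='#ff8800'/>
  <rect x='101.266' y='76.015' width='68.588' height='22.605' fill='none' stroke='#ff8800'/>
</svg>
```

(bCNC post)
(Date: synthetic)
G21
G90
G00 X41.706 Y149.570
M3 S146
G1 X120.367 Y149.570 F2455
G1 X120.367 Y51.016 F2455
G1 X41.706 Y51.016 F2455
G1 X41.706 Y149.570 F2455
G00 X44.576 Y150.352
M3 S146
G1 X42.353 Y155.395 F2455
G1 X41.547 Y157.844 F2455
G1 X41.592 Y158.499 F2455
G1 X41.924 Y158.162 F2455
G1 X41.975 Y157.637 F2455
G00 X159.913 Y150.493
M3 S146
G1 X80.361 Y165.164 F2455
G1 X26.351 Y116.960 F2455
G00 X101.266 Y127.767
M3 S146
G1 X169.854 Y127.767 F2455
G1 X169.854 Y105.162 F2455
G1 X101.266 Y105.162 F2455
G1 X101.266 Y127.767 F2455
M5
G00 X0.000 Y0.000

viewBox `0 0 202.587 203.782` with mm width/height → 1 unit = 1 mm. Flip: y_m = 203.782 − y_svg.

**Shape 1** — `<path>` rectangle, stroke `#ff8800` → engrave (S146, F2455). Machine vertices: (41.706,149.570) → (120.367,149.570) → (120.367,51.016) → (41.706,51.016) → (41.706,149.570). Closed: final G1 returns to the first vertex.

**Shape 2** — `<path>` cubic bezier, stroke `#ff8800` → engrave (S146, F2455). Control points (SVG): P0=(44.576,53.430), P1=(39.375,42.416), P2=(42.437,45.557), P3=(41.975,46.145); sampled at t=k/5. Machine vertices: (44.576,150.352) → (42.353,155.395) → (41.547,157.844) → (41.592,158.499) → (41.924,158.162) → (41.975,157.637). Open path.

**Shape 3** — `<path>` open polyline, stroke `#ff8800` → engrave (S146, F2455). Machine vertices: (159.913,150.493) → (80.361,165.164) → (26.351,116.960). Open path.

**Shape 4** — `<rect>` rectangle, stroke `#ff8800` → engrave (S146, F2455). Machine vertices: (101.266,127.767) → (169.854,127.767) → (169.854,105.162) → (101.266,105.162) → (101.266,127.767). Closed: final G1 returns to the first vertex.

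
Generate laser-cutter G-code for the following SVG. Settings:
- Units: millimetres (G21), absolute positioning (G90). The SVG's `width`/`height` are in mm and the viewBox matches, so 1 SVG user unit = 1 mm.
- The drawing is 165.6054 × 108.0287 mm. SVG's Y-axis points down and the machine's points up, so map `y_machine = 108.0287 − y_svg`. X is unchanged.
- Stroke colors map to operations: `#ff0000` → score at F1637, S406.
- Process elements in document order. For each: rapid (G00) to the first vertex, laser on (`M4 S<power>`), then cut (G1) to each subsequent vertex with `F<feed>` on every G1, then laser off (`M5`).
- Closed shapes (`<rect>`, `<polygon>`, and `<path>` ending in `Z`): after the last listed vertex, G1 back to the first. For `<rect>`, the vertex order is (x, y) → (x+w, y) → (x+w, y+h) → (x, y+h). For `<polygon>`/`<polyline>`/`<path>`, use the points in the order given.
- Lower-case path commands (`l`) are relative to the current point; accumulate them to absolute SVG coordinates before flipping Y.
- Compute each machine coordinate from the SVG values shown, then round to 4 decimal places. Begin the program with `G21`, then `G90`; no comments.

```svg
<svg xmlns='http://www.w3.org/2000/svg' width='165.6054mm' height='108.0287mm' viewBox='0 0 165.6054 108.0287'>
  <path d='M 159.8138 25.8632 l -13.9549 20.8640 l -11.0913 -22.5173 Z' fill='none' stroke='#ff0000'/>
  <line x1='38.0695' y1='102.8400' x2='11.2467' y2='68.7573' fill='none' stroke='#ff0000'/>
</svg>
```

1 u = 1 mm; y_m = 108.0287 − y.

[1] `<path>` regular polygon, #ff0000→score S406 F1637: (159.8138,82.1655) → (145.8589,61.3015) → (134.7676,83.8188) → (159.8138,82.1655) (closed)

[2] `<line>` line segment, #ff0000→score S406 F1637: (38.0695,5.1887) → (11.2467,39.2714)

G21
G90
G00 X159.8138 Y82.1655
M4 S406
G1 X145.8589 Y61.3015 F1637
G1 X134.7676 Y83.8188 F1637
G1 X159.8138 Y82.1655 F1637
M5
G00 X38.0695 Y5.1887
M4 S406
G1 X11.2467 Y39.2714 F1637
M5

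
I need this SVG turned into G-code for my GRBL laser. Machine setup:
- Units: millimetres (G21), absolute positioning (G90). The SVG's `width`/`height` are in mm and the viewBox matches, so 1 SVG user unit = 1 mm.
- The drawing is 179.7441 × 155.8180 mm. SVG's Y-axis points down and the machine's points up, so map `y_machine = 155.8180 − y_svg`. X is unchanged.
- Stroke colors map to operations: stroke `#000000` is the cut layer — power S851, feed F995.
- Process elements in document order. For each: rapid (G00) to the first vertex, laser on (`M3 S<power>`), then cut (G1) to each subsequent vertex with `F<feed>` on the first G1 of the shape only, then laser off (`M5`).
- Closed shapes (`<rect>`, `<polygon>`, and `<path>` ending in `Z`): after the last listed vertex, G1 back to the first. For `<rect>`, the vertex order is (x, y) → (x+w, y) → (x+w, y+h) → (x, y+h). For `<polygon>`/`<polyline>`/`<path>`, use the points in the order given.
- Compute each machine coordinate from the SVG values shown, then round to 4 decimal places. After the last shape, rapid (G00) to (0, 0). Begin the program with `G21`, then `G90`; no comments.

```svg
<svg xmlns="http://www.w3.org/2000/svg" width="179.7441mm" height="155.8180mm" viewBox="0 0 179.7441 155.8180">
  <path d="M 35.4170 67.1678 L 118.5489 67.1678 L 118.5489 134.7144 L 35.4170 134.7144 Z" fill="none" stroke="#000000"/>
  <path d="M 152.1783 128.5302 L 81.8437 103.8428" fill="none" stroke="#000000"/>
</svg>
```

G21
G90
G00 X35.4170 Y88.6502
M3 S851
G1 X118.5489 Y88.6502 F995
G1 X118.5489 Y21.1036
G1 X35.4170 Y21.1036
G1 X35.4170 Y88.6502
M5
G00 X152.1783 Y27.2878
M3 S851
G1 X81.8437 Y51.9752 F995
M5
G00 X0.0000 Y0.0000

viewBox `0 0 179.7441 155.8180` with mm width/height → 1 unit = 1 mm. Flip: y_m = 155.8180 − y_svg.

**Shape 1** — `<path>` rectangle, stroke `#000000` → cut (S851, F995). Machine vertices: (35.4170,88.6502) → (118.5489,88.6502) → (118.5489,21.1036) → (35.4170,21.1036) → (35.4170,88.6502). Closed: final G1 returns to the first vertex.

**Shape 2** — `<path>` line segment, stroke `#000000` → cut (S851, F995). Machine vertices: (152.1783,27.2878) → (81.8437,51.9752). Open path.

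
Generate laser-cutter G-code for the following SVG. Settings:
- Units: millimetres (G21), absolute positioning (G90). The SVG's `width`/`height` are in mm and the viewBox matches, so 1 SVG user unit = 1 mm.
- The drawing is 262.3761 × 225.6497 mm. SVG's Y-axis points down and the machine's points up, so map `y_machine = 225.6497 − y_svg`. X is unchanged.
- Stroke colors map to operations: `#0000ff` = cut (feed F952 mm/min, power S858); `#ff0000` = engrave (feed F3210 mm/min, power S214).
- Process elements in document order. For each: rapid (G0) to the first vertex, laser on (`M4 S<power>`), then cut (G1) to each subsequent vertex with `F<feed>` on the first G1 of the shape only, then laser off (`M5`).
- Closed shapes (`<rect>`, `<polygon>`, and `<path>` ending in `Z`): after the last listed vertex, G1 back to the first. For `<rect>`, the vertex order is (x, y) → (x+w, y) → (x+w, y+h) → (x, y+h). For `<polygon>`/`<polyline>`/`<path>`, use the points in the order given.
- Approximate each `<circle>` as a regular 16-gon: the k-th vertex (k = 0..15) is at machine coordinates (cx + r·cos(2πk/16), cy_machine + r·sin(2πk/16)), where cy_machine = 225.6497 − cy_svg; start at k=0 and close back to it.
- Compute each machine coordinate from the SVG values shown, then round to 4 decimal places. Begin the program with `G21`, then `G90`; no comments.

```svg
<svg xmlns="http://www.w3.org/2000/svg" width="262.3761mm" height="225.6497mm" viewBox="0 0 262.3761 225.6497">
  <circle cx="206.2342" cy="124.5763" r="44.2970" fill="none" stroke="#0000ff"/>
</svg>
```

G21
G90
G0 X250.5312 Y101.0734
M4 S858
G1 X247.1593 Y118.0251 F952
G1 X237.5569 Y132.3961
G1 X223.1859 Y141.9985
G1 X206.2342 Y145.3704
G1 X189.2825 Y141.9985
G1 X174.9115 Y132.3961
G1 X165.3091 Y118.0251
G1 X161.9372 Y101.0734
G1 X165.3091 Y84.1217
G1 X174.9115 Y69.7507
G1 X189.2825 Y60.1483
G1 X206.2342 Y56.7764
G1 X223.1859 Y60.1483
G1 X237.5569 Y69.7507
G1 X247.1593 Y84.1217
G1 X250.5312 Y101.0734
M5

viewBox `0 0 262.3761 225.6497` with mm width/height → 1 unit = 1 mm. Flip: y_m = 225.6497 − y_svg.

**Shape 1** — `<circle>` circle, stroke `#0000ff` → cut (S858, F952). Machine vertices: (250.5312,101.0734) → (247.1593,118.0251) → (237.5569,132.3961) → (223.1859,141.9985) → (206.2342,145.3704) → (189.2825,141.9985) → (174.9115,132.3961) → (165.3091,118.0251) → (161.9372,101.0734) → (165.3091,84.1217) → (174.9115,69.7507) → (189.2825,60.1483) → (206.2342,56.7764) → (223.1859,60.1483) → (237.5569,69.7507) → (247.1593,84.1217) → (250.5312,101.0734). Closed: final G1 returns to the first vertex.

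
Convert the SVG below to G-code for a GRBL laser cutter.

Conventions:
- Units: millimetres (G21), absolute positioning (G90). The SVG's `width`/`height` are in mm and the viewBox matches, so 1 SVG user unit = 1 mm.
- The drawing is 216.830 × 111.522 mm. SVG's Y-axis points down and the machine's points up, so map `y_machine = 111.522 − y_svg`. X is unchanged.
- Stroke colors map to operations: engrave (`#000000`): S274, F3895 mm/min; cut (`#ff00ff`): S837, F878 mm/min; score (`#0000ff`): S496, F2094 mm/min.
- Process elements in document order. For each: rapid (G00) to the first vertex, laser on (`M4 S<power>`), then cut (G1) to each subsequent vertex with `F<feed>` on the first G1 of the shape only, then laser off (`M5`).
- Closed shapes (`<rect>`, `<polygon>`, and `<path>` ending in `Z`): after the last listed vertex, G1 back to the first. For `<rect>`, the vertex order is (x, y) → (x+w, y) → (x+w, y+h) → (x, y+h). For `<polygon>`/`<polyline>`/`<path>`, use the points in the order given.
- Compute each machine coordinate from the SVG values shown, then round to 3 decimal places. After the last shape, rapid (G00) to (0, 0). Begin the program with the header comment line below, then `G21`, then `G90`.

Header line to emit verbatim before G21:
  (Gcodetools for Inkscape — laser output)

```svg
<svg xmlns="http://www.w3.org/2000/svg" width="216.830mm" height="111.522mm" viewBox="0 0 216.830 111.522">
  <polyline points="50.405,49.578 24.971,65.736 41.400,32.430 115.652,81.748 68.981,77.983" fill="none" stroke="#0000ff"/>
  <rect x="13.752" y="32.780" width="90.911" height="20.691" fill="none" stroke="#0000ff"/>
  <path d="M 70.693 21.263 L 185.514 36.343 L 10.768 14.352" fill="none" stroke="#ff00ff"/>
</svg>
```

viewBox `0 0 216.830 111.522` with mm width/height → 1 unit = 1 mm. Flip: y_m = 111.522 − y_svg.

**Shape 1** — `<polyline>` open polyline, stroke `#0000ff` → score (S496, F2094). Machine vertices: (50.405,61.944) → (24.971,45.786) → (41.400,79.092) → (115.652,29.774) → (68.981,33.539). Open path.

**Shape 2** — `<rect>` rectangle, stroke `#0000ff` → score (S496, F2094). Machine vertices: (13.752,78.742) → (104.663,78.742) → (104.663,58.051) → (13.752,58.051) → (13.752,78.742). Closed: final G1 returns to the first vertex.

**Shape 3** — `<path>` open polyline, stroke `#ff00ff` → cut (S837, F878). Machine vertices: (70.693,90.259) → (185.514,75.179) → (10.768,97.170). Open path.

(Gcodetools for Inkscape — laser output)
G21
G90
G00 X50.405 Y61.944
M4 S496
G1 X24.971 Y45.786 F2094
G1 X41.400 Y79.092
G1 X115.652 Y29.774
G1 X68.981 Y33.539
M5
G00 X13.752 Y78.742
M4 S496
G1 X104.663 Y78.742 F2094
G1 X104.663 Y58.051
G1 X13.752 Y58.051
G1 X13.752 Y78.742
M5
G00 X70.693 Y90.259
M4 S837
G1 X185.514 Y75.179 F878
G1 X10.768 Y97.170
M5
G00 X0.000 Y0.000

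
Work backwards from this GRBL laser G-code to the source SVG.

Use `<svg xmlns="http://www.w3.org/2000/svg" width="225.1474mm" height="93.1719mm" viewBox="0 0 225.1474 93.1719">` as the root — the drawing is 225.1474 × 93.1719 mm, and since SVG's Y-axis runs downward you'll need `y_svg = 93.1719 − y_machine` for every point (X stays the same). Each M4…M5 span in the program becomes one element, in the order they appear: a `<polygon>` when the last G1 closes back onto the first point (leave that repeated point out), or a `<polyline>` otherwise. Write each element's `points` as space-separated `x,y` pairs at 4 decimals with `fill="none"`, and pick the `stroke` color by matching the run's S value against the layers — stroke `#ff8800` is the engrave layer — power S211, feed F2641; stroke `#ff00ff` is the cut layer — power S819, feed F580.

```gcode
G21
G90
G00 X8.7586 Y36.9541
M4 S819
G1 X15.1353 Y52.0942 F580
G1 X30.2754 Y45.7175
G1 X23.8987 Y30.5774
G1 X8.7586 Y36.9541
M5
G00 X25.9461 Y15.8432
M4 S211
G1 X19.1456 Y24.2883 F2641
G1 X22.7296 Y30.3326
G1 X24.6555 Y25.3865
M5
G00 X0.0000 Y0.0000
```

Each laser-on run becomes one SVG element. Flip Y back into SVG space with y_svg = 93.1719 − y_machine.

Run 1: S819 ⇒ cut layer `#ff00ff`. The run returns to its start, so emit a `<polygon>` with points (Y-flipped): 8.7586,56.2178 15.1353,41.0777 30.2754,47.4544 23.8987,62.5945.

Run 2: power S211 maps to stroke `#ff8800` (engrave). The run is open, so emit a `<polyline>` with points (Y-flipped): 25.9461,77.3287 19.1456,68.8836 22.7296,62.8393 24.6555,67.7854.

<svg xmlns="http://www.w3.org/2000/svg" width="225.1474mm" height="93.1719mm" viewBox="0 0 225.1474 93.1719">
  <polygon points="8.7586,56.2178 15.1353,41.0777 30.2754,47.4544 23.8987,62.5945" fill="none" stroke="#ff00ff"/>
  <polyline points="25.9461,77.3287 19.1456,68.8836 22.7296,62.8393 24.6555,67.7854" fill="none" stroke="#ff8800"/>
</svg>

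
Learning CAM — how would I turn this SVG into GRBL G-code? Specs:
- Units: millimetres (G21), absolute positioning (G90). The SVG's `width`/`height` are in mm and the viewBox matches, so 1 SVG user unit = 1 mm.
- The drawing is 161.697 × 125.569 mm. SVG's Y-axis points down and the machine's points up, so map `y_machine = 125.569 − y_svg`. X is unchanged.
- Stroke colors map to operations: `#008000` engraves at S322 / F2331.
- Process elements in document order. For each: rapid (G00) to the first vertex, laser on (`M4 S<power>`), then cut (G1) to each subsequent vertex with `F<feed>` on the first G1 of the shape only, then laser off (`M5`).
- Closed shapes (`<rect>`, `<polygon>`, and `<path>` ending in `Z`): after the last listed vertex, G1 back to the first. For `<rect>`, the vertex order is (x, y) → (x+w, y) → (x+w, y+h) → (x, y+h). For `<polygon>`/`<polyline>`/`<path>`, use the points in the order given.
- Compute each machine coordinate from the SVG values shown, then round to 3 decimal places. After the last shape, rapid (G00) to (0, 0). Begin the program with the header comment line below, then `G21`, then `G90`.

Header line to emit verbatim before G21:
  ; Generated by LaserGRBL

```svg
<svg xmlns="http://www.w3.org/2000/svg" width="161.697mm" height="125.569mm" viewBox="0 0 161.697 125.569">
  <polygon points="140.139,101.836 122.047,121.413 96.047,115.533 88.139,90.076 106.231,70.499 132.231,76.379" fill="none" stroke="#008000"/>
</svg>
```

1 u = 1 mm; y_m = 125.569 − y.

[1] `<polygon>` regular polygon, #008000→engrave S322 F2331: (140.139,23.733) → (122.047,4.156) → (96.047,10.036) → (88.139,35.493) → (106.231,55.070) → (132.231,49.190) → (140.139,23.733) (closed)

; Generated by LaserGRBL
G21
G90
G00 X140.139 Y23.733
M4 S322
G1 X122.047 Y4.156 F2331
G1 X96.047 Y10.036
G1 X88.139 Y35.493
G1 X106.231 Y55.070
G1 X132.231 Y49.190
G1 X140.139 Y23.733
M5
G00 X0.000 Y0.000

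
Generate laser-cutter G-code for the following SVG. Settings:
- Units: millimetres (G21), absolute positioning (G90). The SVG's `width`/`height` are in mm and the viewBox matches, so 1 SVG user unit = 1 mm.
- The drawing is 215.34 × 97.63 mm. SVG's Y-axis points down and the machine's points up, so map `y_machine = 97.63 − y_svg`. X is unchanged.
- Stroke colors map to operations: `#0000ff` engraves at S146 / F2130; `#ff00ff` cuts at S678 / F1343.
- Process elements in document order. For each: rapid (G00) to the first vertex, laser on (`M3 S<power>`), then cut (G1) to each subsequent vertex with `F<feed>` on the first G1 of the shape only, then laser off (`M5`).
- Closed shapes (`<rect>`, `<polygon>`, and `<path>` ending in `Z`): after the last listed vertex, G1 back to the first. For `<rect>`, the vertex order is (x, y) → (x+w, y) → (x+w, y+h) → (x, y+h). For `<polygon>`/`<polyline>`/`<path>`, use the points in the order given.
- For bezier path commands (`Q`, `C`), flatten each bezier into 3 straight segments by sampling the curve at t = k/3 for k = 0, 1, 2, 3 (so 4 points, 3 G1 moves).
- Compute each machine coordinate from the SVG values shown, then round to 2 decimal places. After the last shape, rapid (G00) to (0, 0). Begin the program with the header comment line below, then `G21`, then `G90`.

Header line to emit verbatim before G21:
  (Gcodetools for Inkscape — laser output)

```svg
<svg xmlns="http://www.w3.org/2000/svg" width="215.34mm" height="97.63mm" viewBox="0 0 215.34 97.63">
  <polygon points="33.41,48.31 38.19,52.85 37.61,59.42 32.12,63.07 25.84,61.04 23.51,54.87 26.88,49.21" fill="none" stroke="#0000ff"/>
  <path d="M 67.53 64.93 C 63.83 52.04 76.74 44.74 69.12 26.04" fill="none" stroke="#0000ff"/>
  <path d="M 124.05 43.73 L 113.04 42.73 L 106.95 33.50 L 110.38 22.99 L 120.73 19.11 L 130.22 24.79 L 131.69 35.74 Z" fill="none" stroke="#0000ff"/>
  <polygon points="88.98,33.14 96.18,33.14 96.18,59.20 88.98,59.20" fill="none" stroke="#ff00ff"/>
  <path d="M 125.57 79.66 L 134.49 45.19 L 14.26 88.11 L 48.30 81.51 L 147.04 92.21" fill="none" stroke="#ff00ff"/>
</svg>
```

viewBox `0 0 215.34 97.63` with mm width/height → 1 unit = 1 mm. Flip: y_m = 97.63 − y_svg.

**Shape 1** — `<polygon>` regular polygon, stroke `#0000ff` → engrave (S146, F2130). Machine vertices: (33.41,49.32) → (38.19,44.78) → (37.61,38.21) → (32.12,34.56) → (25.84,36.59) → (23.51,42.76) → (26.88,48.42) → (33.41,49.32). Closed: final G1 returns to the first vertex.

**Shape 2** — `<path>` cubic bezier, stroke `#0000ff` → engrave (S146, F2130). Control points (SVG): P0=(67.53,64.93), P1=(63.83,52.04), P2=(76.74,44.74), P3=(69.12,26.04); sampled at t=k/3. Machine vertices: (67.53,32.70) → (67.99,44.36) → (71.27,56.06) → (69.12,71.59). Open path.

**Shape 3** — `<path>` regular polygon, stroke `#0000ff` → engrave (S146, F2130). Machine vertices: (124.05,53.90) → (113.04,54.90) → (106.95,64.13) → (110.38,74.64) → (120.73,78.52) → (130.22,72.84) → (131.69,61.89) → (124.05,53.90). Closed: final G1 returns to the first vertex.

**Shape 4** — `<polygon>` rectangle, stroke `#ff00ff` → cut (S678, F1343). Machine vertices: (88.98,64.49) → (96.18,64.49) → (96.18,38.43) → (88.98,38.43) → (88.98,64.49). Closed: final G1 returns to the first vertex.

**Shape 5** — `<path>` open polyline, stroke `#ff00ff` → cut (S678, F1343). Machine vertices: (125.57,17.97) → (134.49,52.44) → (14.26,9.52) → (48.30,16.12) → (147.04,5.42). Open path.

(Gcodetools for Inkscape — laser output)
G21
G90
G00 X33.41 Y49.32
M3 S146
G1 X38.19 Y44.78 F2130
G1 X37.61 Y38.21
G1 X32.12 Y34.56
G1 X25.84 Y36.59
G1 X23.51 Y42.76
G1 X26.88 Y48.42
G1 X33.41 Y49.32
M5
G00 X67.53 Y32.70
M3 S146
G1 X67.99 Y44.36 F2130
G1 X71.27 Y56.06
G1 X69.12 Y71.59
M5
G00 X124.05 Y53.90
M3 S146
G1 X113.04 Y54.90 F2130
G1 X106.95 Y64.13
G1 X110.38 Y74.64
G1 X120.73 Y78.52
G1 X130.22 Y72.84
G1 X131.69 Y61.89
G1 X124.05 Y53.90
M5
G00 X88.98 Y64.49
M3 S678
G1 X96.18 Y64.49 F1343
G1 X96.18 Y38.43
G1 X88.98 Y38.43
G1 X88.98 Y64.49
M5
G00 X125.57 Y17.97
M3 S678
G1 X134.49 Y52.44 F1343
G1 X14.26 Y9.52
G1 X48.30 Y16.12
G1 X147.04 Y5.42
M5
G00 X0.00 Y0.00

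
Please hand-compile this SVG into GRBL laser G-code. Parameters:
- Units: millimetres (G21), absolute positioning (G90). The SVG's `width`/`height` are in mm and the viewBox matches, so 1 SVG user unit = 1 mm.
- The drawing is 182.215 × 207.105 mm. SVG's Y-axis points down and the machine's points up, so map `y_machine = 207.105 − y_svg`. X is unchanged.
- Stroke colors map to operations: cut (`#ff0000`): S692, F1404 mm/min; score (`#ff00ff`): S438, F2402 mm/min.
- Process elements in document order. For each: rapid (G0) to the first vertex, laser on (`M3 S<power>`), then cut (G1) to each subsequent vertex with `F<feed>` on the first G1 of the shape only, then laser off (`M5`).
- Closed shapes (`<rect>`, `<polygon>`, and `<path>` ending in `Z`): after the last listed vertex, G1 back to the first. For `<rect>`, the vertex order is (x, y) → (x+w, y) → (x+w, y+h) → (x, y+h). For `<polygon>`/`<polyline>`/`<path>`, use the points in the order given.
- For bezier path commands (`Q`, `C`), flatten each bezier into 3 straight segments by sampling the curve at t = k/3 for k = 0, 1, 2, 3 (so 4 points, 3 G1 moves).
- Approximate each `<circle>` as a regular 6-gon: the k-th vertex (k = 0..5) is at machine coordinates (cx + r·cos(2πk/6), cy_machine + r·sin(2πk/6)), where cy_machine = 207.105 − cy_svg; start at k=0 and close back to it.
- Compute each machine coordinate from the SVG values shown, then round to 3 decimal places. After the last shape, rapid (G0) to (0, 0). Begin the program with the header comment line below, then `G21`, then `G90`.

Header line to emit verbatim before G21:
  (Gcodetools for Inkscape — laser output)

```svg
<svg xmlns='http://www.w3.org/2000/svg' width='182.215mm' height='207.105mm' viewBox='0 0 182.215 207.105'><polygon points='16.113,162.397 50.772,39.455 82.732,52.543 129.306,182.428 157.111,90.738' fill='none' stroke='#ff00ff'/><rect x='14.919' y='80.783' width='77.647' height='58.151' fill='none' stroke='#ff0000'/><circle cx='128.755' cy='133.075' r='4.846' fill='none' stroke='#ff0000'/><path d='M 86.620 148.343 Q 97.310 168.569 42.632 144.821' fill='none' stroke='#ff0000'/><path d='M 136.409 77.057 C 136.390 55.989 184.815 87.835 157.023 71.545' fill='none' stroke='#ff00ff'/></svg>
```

1 u = 1 mm; y_m = 207.105 − y.

[1] `<polygon>` closed polygon, #ff00ff→score S438 F2402: (16.113,44.708) → (50.772,167.650) → (82.732,154.562) → (129.306,24.677) → (157.111,116.367) → (16.113,44.708) (closed)

[2] `<rect>` rectangle, #ff0000→cut S692 F1404: (14.919,126.322) → (92.566,126.322) → (92.566,68.171) → (14.919,68.171) → (14.919,126.322) (closed)

[3] `<circle>` circle, #ff0000→cut S692 F1404: (133.601,74.030) → (131.178,78.227) → (126.332,78.227) → (123.909,74.030) → (126.332,69.833) → (131.178,69.833) → (133.601,74.030) (closed)

[4] `<path>` quadratic bezier, #ff0000→cut S692 F1404: (86.620,58.762) → (86.484,50.164) → (71.821,51.338) → (42.632,62.284)

[5] `<path>` cubic bezier, #ff00ff→score S438 F2402: (136.409,130.048) → (147.921,137.221) → (164.026,131.573) → (157.023,135.560)

(Gcodetools for Inkscape — laser output)
G21
G90
G0 X16.113 Y44.708
M3 S438
G1 X50.772 Y167.650 F2402
G1 X82.732 Y154.562
G1 X129.306 Y24.677
G1 X157.111 Y116.367
G1 X16.113 Y44.708
M5
G0 X14.919 Y126.322
M3 S692
G1 X92.566 Y126.322 F1404
G1 X92.566 Y68.171
G1 X14.919 Y68.171
G1 X14.919 Y126.322
M5
G0 X133.601 Y74.030
M3 S692
G1 X131.178 Y78.227 F1404
G1 X126.332 Y78.227
G1 X123.909 Y74.030
G1 X126.332 Y69.833
G1 X131.178 Y69.833
G1 X133.601 Y74.030
M5
G0 X86.620 Y58.762
M3 S692
G1 X86.484 Y50.164 F1404
G1 X71.821 Y51.338
G1 X42.632 Y62.284
M5
G0 X136.409 Y130.048
M3 S438
G1 X147.921 Y137.221 F2402
G1 X164.026 Y131.573
G1 X157.023 Y135.560
M5
G0 X0.000 Y0.000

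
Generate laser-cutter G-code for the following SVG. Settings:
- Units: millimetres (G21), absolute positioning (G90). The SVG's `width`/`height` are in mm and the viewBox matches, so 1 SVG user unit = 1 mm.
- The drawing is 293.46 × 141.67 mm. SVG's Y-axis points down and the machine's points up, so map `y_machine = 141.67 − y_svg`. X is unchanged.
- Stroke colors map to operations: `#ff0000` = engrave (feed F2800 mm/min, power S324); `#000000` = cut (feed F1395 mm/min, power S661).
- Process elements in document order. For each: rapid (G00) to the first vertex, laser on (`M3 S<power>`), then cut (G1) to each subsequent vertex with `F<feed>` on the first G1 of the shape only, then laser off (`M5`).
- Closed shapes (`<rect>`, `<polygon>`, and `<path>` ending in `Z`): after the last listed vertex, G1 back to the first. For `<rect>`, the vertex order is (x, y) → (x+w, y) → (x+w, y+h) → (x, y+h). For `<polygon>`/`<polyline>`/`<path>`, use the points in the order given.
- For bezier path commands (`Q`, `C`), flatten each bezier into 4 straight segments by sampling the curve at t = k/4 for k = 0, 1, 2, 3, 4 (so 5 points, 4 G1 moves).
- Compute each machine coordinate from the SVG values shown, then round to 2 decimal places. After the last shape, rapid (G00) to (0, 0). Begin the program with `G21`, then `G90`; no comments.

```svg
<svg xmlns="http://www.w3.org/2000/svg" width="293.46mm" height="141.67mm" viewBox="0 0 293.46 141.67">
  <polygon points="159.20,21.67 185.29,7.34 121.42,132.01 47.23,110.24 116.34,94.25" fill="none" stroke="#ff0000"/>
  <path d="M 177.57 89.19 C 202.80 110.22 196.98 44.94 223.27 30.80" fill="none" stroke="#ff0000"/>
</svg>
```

G21
G90
G00 X159.20 Y120.00
M3 S324
G1 X185.29 Y134.33 F2800
G1 X121.42 Y9.66
G1 X47.23 Y31.43
G1 X116.34 Y47.42
G1 X159.20 Y120.00
M5
G00 X177.57 Y52.48
M3 S324
G1 X191.66 Y50.74 F2800
G1 X200.02 Y68.49
G1 X208.59 Y92.82
G1 X223.27 Y110.87
M5
G00 X0.00 Y0.00

viewBox `0 0 293.46 141.67` with mm width/height → 1 unit = 1 mm. Flip: y_m = 141.67 − y_svg.

**Shape 1** — `<polygon>` closed polygon, stroke `#ff0000` → engrave (S324, F2800). Machine vertices: (159.20,120.00) → (185.29,134.33) → (121.42,9.66) → (47.23,31.43) → (116.34,47.42) → (159.20,120.00). Closed: final G1 returns to the first vertex.

**Shape 2** — `<path>` cubic bezier, stroke `#ff0000` → engrave (S324, F2800). Control points (SVG): P0=(177.57,89.19), P1=(202.80,110.22), P2=(196.98,44.94), P3=(223.27,30.80); sampled at t=k/4. Machine vertices: (177.57,52.48) → (191.66,50.74) → (200.02,68.49) → (208.59,92.82) → (223.27,110.87). Open path.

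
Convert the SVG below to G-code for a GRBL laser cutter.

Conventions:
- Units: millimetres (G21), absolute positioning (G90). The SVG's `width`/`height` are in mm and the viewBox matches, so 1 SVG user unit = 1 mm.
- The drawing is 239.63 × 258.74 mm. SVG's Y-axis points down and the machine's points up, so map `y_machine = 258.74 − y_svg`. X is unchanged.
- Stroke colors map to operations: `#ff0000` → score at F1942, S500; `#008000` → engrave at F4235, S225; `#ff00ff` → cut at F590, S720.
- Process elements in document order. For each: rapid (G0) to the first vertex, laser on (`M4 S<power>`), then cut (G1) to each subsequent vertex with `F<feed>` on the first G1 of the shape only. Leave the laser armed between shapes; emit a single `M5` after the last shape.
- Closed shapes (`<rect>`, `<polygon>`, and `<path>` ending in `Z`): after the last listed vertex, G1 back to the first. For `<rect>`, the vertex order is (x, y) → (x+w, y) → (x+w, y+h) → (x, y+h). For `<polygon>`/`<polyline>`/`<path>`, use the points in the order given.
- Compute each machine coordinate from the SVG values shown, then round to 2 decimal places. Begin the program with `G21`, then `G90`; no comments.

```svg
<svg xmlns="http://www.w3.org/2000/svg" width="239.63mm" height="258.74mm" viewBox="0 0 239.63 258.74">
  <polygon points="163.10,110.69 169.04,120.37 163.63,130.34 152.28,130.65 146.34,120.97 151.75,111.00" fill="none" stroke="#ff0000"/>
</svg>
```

G21
G90
G0 X163.10 Y148.05
M4 S500
G1 X169.04 Y138.37 F1942
G1 X163.63 Y128.40
G1 X152.28 Y128.09
G1 X146.34 Y137.77
G1 X151.75 Y147.74
G1 X163.10 Y148.05
M5

viewBox `0 0 239.63 258.74` with mm width/height → 1 unit = 1 mm. Flip: y_m = 258.74 − y_svg.

**Shape 1** — `<polygon>` regular polygon, stroke `#ff0000` → score (S500, F1942). Machine vertices: (163.10,148.05) → (169.04,138.37) → (163.63,128.40) → (152.28,128.09) → (146.34,137.77) → (151.75,147.74) → (163.10,148.05). Closed: final G1 returns to the first vertex.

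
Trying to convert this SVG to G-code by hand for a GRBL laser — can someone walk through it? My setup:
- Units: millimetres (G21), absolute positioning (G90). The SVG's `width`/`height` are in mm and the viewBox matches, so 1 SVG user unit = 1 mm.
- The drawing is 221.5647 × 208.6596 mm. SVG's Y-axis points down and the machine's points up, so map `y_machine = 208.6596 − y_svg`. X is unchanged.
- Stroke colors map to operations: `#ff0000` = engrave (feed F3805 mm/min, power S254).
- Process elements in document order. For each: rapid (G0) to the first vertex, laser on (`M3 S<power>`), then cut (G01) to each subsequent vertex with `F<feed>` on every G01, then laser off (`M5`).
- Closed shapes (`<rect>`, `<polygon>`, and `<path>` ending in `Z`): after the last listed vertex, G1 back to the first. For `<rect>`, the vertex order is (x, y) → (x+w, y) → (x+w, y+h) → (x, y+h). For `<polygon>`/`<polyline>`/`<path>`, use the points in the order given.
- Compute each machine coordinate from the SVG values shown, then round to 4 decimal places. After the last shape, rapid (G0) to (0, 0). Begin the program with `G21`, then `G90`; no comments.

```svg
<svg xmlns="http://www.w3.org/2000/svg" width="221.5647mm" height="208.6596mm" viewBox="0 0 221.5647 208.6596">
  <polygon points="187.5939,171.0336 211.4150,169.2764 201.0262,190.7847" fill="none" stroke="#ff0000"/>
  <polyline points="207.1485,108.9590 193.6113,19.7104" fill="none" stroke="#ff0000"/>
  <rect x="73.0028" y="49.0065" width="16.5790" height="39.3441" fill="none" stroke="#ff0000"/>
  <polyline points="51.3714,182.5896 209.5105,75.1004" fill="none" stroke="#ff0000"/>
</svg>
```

viewBox `0 0 221.5647 208.6596` with mm width/height → 1 unit = 1 mm. Flip: y_m = 208.6596 − y_svg.

**Shape 1** — `<polygon>` regular polygon, stroke `#ff0000` → engrave (S254, F3805). Machine vertices: (187.5939,37.6260) → (211.4150,39.3832) → (201.0262,17.8749) → (187.5939,37.6260). Closed: final G1 returns to the first vertex.

**Shape 2** — `<polyline>` line segment, stroke `#ff0000` → engrave (S254, F3805). Machine vertices: (207.1485,99.7006) → (193.6113,188.9492). Open path.

**Shape 3** — `<rect>` rectangle, stroke `#ff0000` → engrave (S254, F3805). Machine vertices: (73.0028,159.6531) → (89.5818,159.6531) → (89.5818,120.3090) → (73.0028,120.3090) → (73.0028,159.6531). Closed: final G1 returns to the first vertex.

**Shape 4** — `<polyline>` line segment, stroke `#ff0000` → engrave (S254, F3805). Machine vertices: (51.3714,26.0700) → (209.5105,133.5592). Open path.

G21
G90
G0 X187.5939 Y37.6260
M3 S254
G01 X211.4150 Y39.3832 F3805
G01 X201.0262 Y17.8749 F3805
G01 X187.5939 Y37.6260 F3805
M5
G0 X207.1485 Y99.7006
M3 S254
G01 X193.6113 Y188.9492 F3805
M5
G0 X73.0028 Y159.6531
M3 S254
G01 X89.5818 Y159.6531 F3805
G01 X89.5818 Y120.3090 F3805
G01 X73.0028 Y120.3090 F3805
G01 X73.0028 Y159.6531 F3805
M5
G0 X51.3714 Y26.0700
M3 S254
G01 X209.5105 Y133.5592 F3805
M5
G0 X0.0000 Y0.0000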